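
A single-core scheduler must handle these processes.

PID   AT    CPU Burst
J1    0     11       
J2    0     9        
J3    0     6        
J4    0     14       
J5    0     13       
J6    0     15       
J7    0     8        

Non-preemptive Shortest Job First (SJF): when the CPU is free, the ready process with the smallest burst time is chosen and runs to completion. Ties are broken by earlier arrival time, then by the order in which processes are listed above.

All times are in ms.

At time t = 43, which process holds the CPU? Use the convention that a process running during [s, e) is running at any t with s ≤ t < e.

Gantt: | J3 0-6 | J7 6-14 | J2 14-23 | J1 23-34 | J5 34-47 | J4 47-61 | J6 61-76 |
Completion: J1=34  J2=23  J3=6  J4=61  J5=47  J6=76  J7=14

J5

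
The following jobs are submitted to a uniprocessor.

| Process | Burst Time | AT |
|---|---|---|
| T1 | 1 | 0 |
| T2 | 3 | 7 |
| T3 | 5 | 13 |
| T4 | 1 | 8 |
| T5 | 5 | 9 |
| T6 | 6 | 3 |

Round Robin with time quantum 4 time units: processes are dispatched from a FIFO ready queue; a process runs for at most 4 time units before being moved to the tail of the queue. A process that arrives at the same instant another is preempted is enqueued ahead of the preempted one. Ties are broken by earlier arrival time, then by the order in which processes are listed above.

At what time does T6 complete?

Schedule: | T1 0-1 | idle 1-3 | T6 3-7 | T2 7-10 | T6 10-12 | T4 12-13 | T5 13-17 | T3 17-21 | T5 21-22 | T3 22-23 |
Completion: T1=1  T2=10  T3=23  T4=13  T5=22  T6=12

12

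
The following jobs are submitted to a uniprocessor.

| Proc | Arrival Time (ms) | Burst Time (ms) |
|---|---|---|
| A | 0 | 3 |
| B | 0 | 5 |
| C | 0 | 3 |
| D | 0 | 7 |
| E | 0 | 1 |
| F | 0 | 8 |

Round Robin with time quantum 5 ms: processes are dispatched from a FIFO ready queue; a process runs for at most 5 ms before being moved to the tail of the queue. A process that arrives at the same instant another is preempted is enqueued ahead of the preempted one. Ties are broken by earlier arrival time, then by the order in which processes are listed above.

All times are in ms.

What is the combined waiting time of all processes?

63

Timeline: | A 0-3 | B 3-8 | C 8-11 | D 11-16 | E 16-17 | F 17-22 | D 22-24 | F 24-27 |
Completion: A=3  B=8  C=11  D=24  E=17  F=27
Waiting = turnaround − burst: A=0, B=3, C=8, D=17, E=16, F=19
Total waiting = 0 + 3 + 8 + 17 + 16 + 19 = 63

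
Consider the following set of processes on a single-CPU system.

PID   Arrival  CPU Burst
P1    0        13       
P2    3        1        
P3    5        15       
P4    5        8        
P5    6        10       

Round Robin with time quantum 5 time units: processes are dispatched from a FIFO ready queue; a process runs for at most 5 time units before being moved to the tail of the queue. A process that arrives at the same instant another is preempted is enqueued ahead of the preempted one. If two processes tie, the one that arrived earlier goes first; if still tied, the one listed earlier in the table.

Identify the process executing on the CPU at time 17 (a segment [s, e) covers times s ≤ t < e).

P1

Timeline: | P1 0-5 | P2 5-6 | P3 6-11 | P4 11-16 | P1 16-21 | P5 21-26 | P3 26-31 | P4 31-34 | P1 34-37 | P5 37-42 | P3 42-47 |
Completion: P1=37  P2=6  P3=47  P4=34  P5=42
Turnaround (C−A): P1=37  P2=3  P3=42  P4=29  P5=36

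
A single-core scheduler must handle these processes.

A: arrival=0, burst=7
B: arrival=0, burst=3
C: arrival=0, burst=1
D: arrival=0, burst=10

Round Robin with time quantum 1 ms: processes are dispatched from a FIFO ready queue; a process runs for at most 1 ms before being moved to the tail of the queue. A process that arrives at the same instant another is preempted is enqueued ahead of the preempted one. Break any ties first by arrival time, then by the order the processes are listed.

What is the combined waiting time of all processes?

29

Gantt: | A 0-1 | B 1-2 | C 2-3 | D 3-4 | A 4-5 | B 5-6 | D 6-7 | A 7-8 | B 8-9 | D 9-10 | A 10-11 | D 11-12 | A 12-13 | D 13-14 | A 14-15 | D 15-16 | A 16-17 | D 17-21 |
Completion: A=17  B=9  C=3  D=21
Turnaround (C−A): A=17  B=9  C=3  D=21
Waiting = turnaround − burst: A=10, B=6, C=2, D=11
Total waiting = 10 + 6 + 2 + 11 = 29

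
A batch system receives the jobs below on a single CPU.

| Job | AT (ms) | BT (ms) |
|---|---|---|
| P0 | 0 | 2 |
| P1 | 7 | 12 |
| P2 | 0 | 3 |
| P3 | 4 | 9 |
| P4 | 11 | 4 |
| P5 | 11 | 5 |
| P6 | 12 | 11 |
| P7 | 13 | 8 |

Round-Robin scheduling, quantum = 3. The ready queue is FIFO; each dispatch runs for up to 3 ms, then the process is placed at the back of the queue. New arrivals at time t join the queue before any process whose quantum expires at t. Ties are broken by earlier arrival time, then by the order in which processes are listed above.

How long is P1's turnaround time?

Gantt: | P0 0-2 | P2 2-5 | P3 5-8 | P1 8-11 | P3 11-14 | P4 14-17 | P5 17-20 | P1 20-23 | P6 23-26 | P7 26-29 | P3 29-32 | P4 32-33 | P5 33-35 | P1 35-38 | P6 38-41 | P7 41-44 | P1 44-47 | P6 47-50 | P7 50-52 | P6 52-54 |
Completion: P0=2  P1=47  P2=5  P3=32  P4=33  P5=35  P6=54  P7=52
Turnaround(P1) = completion − arrival = 47 − 7 = 40

40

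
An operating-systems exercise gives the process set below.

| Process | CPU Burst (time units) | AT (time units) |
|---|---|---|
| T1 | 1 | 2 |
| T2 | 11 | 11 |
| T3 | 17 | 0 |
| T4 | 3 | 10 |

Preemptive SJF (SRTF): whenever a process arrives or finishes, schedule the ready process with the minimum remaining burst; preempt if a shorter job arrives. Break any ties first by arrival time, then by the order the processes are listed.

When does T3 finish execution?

21

Gantt: | T3 0-2 | T1 2-3 | T3 3-10 | T4 10-13 | T3 13-21 | T2 21-32 |
Completion: T1=3  T2=32  T3=21  T4=13
Turnaround (C−A): T1=1  T2=21  T3=21  T4=3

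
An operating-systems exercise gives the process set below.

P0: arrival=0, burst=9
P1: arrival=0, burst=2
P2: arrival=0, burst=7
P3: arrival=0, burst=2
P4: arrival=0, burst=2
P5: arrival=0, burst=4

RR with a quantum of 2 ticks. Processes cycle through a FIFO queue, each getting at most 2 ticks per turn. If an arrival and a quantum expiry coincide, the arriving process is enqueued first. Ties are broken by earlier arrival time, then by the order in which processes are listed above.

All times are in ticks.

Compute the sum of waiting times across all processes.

65

Timeline: | P0 0-2 | P1 2-4 | P2 4-6 | P3 6-8 | P4 8-10 | P5 10-12 | P0 12-14 | P2 14-16 | P5 16-18 | P0 18-20 | P2 20-22 | P0 22-24 | P2 24-25 | P0 25-26 |
Completion: P0=26  P1=4  P2=25  P3=8  P4=10  P5=18
Turnaround (C−A): P0=26  P1=4  P2=25  P3=8  P4=10  P5=18
Waiting = turnaround − burst: P0=17, P1=2, P2=18, P3=6, P4=8, P5=14
Total waiting = 17 + 2 + 18 + 6 + 8 + 14 = 65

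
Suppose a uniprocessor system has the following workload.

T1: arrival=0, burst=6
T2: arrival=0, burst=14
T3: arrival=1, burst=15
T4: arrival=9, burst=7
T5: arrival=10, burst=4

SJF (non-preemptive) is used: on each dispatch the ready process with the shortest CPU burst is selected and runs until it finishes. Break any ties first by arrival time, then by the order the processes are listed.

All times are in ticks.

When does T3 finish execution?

Gantt: | T1 0-6 | T2 6-20 | T5 20-24 | T4 24-31 | T3 31-46 |
Completion: T1=6  T2=20  T3=46  T4=31  T5=24
Turnaround (C−A): T1=6  T2=20  T3=45  T4=22  T5=14

46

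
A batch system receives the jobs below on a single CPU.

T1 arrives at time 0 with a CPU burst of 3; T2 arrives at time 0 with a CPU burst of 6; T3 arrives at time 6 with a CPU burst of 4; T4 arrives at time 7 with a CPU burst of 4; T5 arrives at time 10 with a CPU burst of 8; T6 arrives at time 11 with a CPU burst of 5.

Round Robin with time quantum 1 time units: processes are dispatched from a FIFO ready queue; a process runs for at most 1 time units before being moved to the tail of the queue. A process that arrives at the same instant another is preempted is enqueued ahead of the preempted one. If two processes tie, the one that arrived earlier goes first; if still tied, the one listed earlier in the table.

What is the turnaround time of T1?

5

Schedule: | T1 0-1 | T2 1-2 | T1 2-3 | T2 3-4 | T1 4-5 | T2 5-6 | T3 6-7 | T2 7-8 | T4 8-9 | T3 9-10 | T2 10-11 | T4 11-12 | T5 12-13 | T3 13-14 | T6 14-15 | T2 15-16 | T4 16-17 | T5 17-18 | T3 18-19 | T6 19-20 | T4 20-21 | T5 21-22 | T6 22-23 | T5 23-24 | T6 24-25 | T5 25-26 | T6 26-27 | T5 27-30 |
Completion: T1=5  T2=16  T3=19  T4=21  T5=30  T6=27
Turnaround(T1) = completion − arrival = 5 − 0 = 5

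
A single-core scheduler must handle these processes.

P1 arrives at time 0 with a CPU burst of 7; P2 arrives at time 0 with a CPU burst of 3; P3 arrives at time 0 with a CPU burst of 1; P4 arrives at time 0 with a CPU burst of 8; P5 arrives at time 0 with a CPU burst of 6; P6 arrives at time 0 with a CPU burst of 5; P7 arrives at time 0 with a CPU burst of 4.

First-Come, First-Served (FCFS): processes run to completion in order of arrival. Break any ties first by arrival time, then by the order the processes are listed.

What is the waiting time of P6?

25

Schedule: | P1 0-7 | P2 7-10 | P3 10-11 | P4 11-19 | P5 19-25 | P6 25-30 | P7 30-34 |
Completion: P1=7  P2=10  P3=11  P4=19  P5=25  P6=30  P7=34
Waiting(P6) = turnaround − burst = 30 − 5 = 25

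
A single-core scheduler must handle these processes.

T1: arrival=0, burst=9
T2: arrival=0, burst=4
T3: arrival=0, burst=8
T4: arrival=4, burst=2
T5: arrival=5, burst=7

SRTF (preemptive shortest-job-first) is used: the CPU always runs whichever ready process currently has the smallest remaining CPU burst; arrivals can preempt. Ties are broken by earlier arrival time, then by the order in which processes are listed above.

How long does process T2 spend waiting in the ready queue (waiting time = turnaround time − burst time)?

0

Schedule: | T2 0-4 | T4 4-6 | T5 6-13 | T3 13-21 | T1 21-30 |
Completion: T1=30  T2=4  T3=21  T4=6  T5=13
Waiting(T2) = turnaround − burst = 4 − 4 = 0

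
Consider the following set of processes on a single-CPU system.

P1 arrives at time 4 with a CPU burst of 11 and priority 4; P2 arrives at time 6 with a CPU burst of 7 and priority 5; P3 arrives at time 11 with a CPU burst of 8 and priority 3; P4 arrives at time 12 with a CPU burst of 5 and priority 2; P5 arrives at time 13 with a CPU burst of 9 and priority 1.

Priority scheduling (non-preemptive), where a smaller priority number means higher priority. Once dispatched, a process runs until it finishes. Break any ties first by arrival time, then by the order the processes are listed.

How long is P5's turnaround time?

Schedule: | idle 0-4 | P1 4-15 | P5 15-24 | P4 24-29 | P3 29-37 | P2 37-44 |
Completion: P1=15  P2=44  P3=37  P4=29  P5=24
Turnaround(P5) = completion − arrival = 24 − 13 = 11

11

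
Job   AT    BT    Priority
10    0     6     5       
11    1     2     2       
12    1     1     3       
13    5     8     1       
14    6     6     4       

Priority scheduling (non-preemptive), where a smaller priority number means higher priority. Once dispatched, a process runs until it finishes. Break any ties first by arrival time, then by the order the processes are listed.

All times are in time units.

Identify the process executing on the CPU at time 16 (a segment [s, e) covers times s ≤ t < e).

Schedule: | 10 0-6 | 13 6-14 | 11 14-16 | 12 16-17 | 14 17-23 |
Completion: 10=6  11=16  12=17  13=14  14=23
Turnaround (C−A): 10=6  11=15  12=16  13=9  14=17

12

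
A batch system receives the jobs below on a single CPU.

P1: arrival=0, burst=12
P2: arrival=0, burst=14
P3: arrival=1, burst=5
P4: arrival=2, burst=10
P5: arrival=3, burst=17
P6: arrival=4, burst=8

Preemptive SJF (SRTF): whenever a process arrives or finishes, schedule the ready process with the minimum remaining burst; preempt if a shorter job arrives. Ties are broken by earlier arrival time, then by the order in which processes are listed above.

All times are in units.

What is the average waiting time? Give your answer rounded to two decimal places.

19.67

Gantt: | P1 0-1 | P3 1-6 | P6 6-14 | P4 14-24 | P1 24-35 | P2 35-49 | P5 49-66 |
Completion: P1=35  P2=49  P3=6  P4=24  P5=66  P6=14
Waiting times: P1=23, P2=35, P3=0, P4=12, P5=46, P6=2
Average waiting = (23+35+0+12+46+2) / 6 = 118/6 = 19.67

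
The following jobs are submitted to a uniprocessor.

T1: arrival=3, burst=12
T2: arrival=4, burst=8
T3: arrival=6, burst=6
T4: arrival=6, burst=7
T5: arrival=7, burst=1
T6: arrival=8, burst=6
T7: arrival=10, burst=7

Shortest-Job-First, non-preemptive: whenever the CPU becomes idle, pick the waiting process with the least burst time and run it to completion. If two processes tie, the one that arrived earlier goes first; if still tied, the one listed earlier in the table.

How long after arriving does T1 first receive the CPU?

Gantt: | idle 0-3 | T1 3-15 | T5 15-16 | T3 16-22 | T6 22-28 | T4 28-35 | T7 35-42 | T2 42-50 |
Completion: T1=15  T2=50  T3=22  T4=35  T5=16  T6=28  T7=42
Turnaround (C−A): T1=12  T2=46  T3=16  T4=29  T5=9  T6=20  T7=32
Response(T1) = first start − arrival = 3 − 3 = 0

0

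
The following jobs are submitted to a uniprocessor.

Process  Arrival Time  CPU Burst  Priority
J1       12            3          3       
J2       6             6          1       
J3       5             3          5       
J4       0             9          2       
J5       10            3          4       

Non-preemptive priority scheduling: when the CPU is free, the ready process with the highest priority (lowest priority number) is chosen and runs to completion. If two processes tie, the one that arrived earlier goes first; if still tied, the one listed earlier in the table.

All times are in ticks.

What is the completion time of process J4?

Schedule: | J4 0-9 | J2 9-15 | J1 15-18 | J5 18-21 | J3 21-24 |
Completion: J1=18  J2=15  J3=24  J4=9  J5=21

9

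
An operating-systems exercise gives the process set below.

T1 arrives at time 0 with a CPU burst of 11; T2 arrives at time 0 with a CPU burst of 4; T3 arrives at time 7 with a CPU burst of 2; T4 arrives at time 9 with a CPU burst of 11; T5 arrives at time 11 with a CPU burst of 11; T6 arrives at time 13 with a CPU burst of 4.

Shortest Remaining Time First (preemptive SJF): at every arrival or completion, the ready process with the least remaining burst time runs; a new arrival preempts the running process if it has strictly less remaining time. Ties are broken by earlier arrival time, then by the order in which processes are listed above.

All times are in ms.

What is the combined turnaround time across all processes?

Gantt: | T2 0-4 | T1 4-7 | T3 7-9 | T1 9-17 | T6 17-21 | T4 21-32 | T5 32-43 |
Completion: T1=17  T2=4  T3=9  T4=32  T5=43  T6=21
Turnaround = completion − arrival: T1=17, T2=4, T3=2, T4=23, T5=32, T6=8
Total turnaround = 17 + 4 + 2 + 23 + 32 + 8 = 86

86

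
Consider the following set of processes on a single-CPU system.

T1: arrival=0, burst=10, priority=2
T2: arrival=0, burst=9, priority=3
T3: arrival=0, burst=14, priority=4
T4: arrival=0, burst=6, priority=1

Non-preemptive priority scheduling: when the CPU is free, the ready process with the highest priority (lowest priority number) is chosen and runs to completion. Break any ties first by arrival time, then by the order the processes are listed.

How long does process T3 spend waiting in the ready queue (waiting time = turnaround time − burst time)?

25

Timeline: | T4 0-6 | T1 6-16 | T2 16-25 | T3 25-39 |
Completion: T1=16  T2=25  T3=39  T4=6
Turnaround (C−A): T1=16  T2=25  T3=39  T4=6
Waiting(T3) = turnaround − burst = 39 − 14 = 25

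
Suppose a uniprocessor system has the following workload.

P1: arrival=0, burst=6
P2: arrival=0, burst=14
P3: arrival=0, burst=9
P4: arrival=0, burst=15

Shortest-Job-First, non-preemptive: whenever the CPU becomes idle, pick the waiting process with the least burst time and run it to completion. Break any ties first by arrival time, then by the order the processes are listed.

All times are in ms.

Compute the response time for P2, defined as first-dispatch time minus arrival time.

Timeline: | P1 0-6 | P3 6-15 | P2 15-29 | P4 29-44 |
Completion: P1=6  P2=29  P3=15  P4=44
Turnaround (C−A): P1=6  P2=29  P3=15  P4=44
Response(P2) = first start − arrival = 15 − 0 = 15

15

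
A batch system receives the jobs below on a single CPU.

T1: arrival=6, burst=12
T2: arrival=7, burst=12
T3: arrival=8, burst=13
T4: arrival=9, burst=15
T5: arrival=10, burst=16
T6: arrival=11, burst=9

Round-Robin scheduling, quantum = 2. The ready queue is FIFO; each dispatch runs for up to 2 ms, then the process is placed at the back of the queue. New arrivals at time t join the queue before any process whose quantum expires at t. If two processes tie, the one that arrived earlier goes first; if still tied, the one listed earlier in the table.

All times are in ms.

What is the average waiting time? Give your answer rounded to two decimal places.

Gantt: | idle 0-6 | T1 6-8 | T2 8-10 | T3 10-12 | T1 12-14 | T4 14-16 | T5 16-18 | T2 18-20 | T6 20-22 | T3 22-24 | T1 24-26 | T4 26-28 | T5 28-30 | T2 30-32 | T6 32-34 | T3 34-36 | T1 36-38 | T4 38-40 | T5 40-42 | T2 42-44 | T6 44-46 | T3 46-48 | T1 48-50 | T4 50-52 | T5 52-54 | T2 54-56 | T6 56-58 | T3 58-60 | T1 60-62 | T4 62-64 | T5 64-66 | T2 66-68 | T6 68-69 | T3 69-71 | T4 71-73 | T5 73-75 | T3 75-76 | T4 76-78 | T5 78-80 | T4 80-81 | T5 81-83 |
Completion: T1=62  T2=68  T3=76  T4=81  T5=83  T6=69
Waiting times: T1=44, T2=49, T3=55, T4=57, T5=57, T6=49
Average waiting = (44+49+55+57+57+49) / 6 = 311/6 = 51.83

51.83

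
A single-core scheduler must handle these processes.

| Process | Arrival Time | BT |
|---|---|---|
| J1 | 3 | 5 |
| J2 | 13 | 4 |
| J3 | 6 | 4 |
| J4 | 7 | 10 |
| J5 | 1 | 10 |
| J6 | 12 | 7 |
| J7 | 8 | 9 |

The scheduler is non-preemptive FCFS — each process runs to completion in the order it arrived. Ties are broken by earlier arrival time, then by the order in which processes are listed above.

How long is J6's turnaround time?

34

Gantt: | idle 0-1 | J5 1-11 | J1 11-16 | J3 16-20 | J4 20-30 | J7 30-39 | J6 39-46 | J2 46-50 |
Completion: J1=16  J2=50  J3=20  J4=30  J5=11  J6=46  J7=39
Turnaround (C−A): J1=13  J2=37  J3=14  J4=23  J5=10  J6=34  J7=31
Turnaround(J6) = completion − arrival = 46 − 12 = 34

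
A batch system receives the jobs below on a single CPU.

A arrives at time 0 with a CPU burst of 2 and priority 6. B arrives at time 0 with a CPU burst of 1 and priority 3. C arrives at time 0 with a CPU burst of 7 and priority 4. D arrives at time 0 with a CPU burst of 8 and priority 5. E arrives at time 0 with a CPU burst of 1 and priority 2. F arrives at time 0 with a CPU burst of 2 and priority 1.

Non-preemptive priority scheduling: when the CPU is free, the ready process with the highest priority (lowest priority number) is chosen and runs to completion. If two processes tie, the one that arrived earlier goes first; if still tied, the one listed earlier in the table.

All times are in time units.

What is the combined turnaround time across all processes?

60

Gantt: | F 0-2 | E 2-3 | B 3-4 | C 4-11 | D 11-19 | A 19-21 |
Completion: A=21  B=4  C=11  D=19  E=3  F=2
Turnaround = completion − arrival: A=21, B=4, C=11, D=19, E=3, F=2
Total turnaround = 21 + 4 + 11 + 19 + 3 + 2 = 60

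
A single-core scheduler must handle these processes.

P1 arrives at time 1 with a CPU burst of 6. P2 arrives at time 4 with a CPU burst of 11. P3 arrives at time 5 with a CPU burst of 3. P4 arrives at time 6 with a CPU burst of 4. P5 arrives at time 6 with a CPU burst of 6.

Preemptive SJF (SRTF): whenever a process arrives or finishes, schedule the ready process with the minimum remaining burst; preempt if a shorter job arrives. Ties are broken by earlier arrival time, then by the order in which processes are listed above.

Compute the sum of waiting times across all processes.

Timeline: | idle 0-1 | P1 1-7 | P3 7-10 | P4 10-14 | P5 14-20 | P2 20-31 |
Completion: P1=7  P2=31  P3=10  P4=14  P5=20
Waiting = turnaround − burst: P1=0, P2=16, P3=2, P4=4, P5=8
Total waiting = 0 + 16 + 2 + 4 + 8 = 30

30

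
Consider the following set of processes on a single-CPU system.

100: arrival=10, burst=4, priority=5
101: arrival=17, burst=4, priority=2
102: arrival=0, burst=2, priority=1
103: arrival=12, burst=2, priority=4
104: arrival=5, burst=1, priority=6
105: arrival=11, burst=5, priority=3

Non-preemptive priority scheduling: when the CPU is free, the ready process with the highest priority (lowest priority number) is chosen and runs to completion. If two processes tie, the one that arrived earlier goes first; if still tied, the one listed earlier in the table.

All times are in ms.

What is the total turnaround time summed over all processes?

Schedule: | 102 0-2 | idle 2-5 | 104 5-6 | idle 6-10 | 100 10-14 | 105 14-19 | 101 19-23 | 103 23-25 |
Completion: 100=14  101=23  102=2  103=25  104=6  105=19
Turnaround (C−A): 100=4  101=6  102=2  103=13  104=1  105=8
Turnaround = completion − arrival: 100=4, 101=6, 102=2, 103=13, 104=1, 105=8
Total turnaround = 4 + 6 + 2 + 13 + 1 + 8 = 34

34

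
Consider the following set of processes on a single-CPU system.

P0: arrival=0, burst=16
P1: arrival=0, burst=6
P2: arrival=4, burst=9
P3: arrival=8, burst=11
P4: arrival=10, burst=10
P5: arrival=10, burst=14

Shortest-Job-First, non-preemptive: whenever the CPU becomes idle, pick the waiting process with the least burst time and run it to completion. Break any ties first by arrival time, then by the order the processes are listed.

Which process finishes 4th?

Schedule: | P1 0-6 | P2 6-15 | P4 15-25 | P3 25-36 | P5 36-50 | P0 50-66 |
Completion: P0=66  P1=6  P2=15  P3=36  P4=25  P5=50
Finish order: P1 → P2 → P4 → P3 → P5 → P0

P3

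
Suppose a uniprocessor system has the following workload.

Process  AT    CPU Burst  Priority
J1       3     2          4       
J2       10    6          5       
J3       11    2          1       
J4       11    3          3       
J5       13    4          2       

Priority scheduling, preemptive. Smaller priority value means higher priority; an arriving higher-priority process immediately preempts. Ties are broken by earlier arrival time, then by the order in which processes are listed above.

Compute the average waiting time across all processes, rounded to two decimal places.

3.00

Gantt: | idle 0-3 | J1 3-5 | idle 5-10 | J2 10-11 | J3 11-13 | J5 13-17 | J4 17-20 | J2 20-25 |
Completion: J1=5  J2=25  J3=13  J4=20  J5=17
Turnaround (C−A): J1=2  J2=15  J3=2  J4=9  J5=4
Waiting times: J1=0, J2=9, J3=0, J4=6, J5=0
Average waiting = (0+9+0+6+0) / 5 = 15/5 = 3.00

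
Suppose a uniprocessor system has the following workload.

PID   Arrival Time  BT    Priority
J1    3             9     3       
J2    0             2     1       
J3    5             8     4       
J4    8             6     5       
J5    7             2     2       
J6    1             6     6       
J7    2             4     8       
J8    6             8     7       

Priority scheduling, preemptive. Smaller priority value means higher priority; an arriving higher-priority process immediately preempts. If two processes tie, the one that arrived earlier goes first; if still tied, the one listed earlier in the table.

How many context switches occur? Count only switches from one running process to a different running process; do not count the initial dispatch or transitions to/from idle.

Schedule: | J2 0-2 | J6 2-3 | J1 3-7 | J5 7-9 | J1 9-14 | J3 14-22 | J4 22-28 | J6 28-33 | J8 33-41 | J7 41-45 |
Completion: J1=14  J2=2  J3=22  J4=28  J5=9  J6=33  J7=45  J8=41
Turnaround (C−A): J1=11  J2=2  J3=17  J4=20  J5=2  J6=32  J7=43  J8=35

9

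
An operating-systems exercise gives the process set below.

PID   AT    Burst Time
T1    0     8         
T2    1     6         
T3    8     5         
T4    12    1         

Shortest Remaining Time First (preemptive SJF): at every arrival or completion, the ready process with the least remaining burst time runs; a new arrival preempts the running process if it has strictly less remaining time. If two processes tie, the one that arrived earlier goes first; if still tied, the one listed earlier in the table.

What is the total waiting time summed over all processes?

13

Timeline: | T1 0-1 | T2 1-7 | T1 7-8 | T3 8-13 | T4 13-14 | T1 14-20 |
Completion: T1=20  T2=7  T3=13  T4=14
Waiting = turnaround − burst: T1=12, T2=0, T3=0, T4=1
Total waiting = 12 + 0 + 0 + 1 = 13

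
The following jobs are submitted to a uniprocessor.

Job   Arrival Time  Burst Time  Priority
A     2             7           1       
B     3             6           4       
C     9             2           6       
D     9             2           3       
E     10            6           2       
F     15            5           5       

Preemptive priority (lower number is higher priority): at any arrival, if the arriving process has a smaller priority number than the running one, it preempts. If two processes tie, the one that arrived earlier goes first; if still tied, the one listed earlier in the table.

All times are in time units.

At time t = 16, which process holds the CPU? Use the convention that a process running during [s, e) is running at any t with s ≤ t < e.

D

Schedule: | idle 0-2 | A 2-9 | D 9-10 | E 10-16 | D 16-17 | B 17-23 | F 23-28 | C 28-30 |
Completion: A=9  B=23  C=30  D=17  E=16  F=28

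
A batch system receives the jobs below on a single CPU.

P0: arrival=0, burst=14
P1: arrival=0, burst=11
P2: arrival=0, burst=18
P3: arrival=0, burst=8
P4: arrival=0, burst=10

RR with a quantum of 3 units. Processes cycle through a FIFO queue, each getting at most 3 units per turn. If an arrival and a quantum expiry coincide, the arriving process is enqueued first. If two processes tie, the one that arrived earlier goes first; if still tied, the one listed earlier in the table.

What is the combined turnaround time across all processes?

Gantt: | P0 0-3 | P1 3-6 | P2 6-9 | P3 9-12 | P4 12-15 | P0 15-18 | P1 18-21 | P2 21-24 | P3 24-27 | P4 27-30 | P0 30-33 | P1 33-36 | P2 36-39 | P3 39-41 | P4 41-44 | P0 44-47 | P1 47-49 | P2 49-52 | P4 52-53 | P0 53-55 | P2 55-61 |
Completion: P0=55  P1=49  P2=61  P3=41  P4=53
Turnaround (C−A): P0=55  P1=49  P2=61  P3=41  P4=53
Turnaround = completion − arrival: P0=55, P1=49, P2=61, P3=41, P4=53
Total turnaround = 55 + 49 + 61 + 41 + 53 = 259

259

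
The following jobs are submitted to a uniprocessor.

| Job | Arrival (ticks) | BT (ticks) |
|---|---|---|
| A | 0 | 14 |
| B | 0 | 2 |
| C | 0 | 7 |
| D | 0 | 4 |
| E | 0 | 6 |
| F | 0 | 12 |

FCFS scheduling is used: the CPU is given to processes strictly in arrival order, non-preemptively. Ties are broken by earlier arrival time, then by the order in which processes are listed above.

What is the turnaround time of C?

Timeline: | A 0-14 | B 14-16 | C 16-23 | D 23-27 | E 27-33 | F 33-45 |
Completion: A=14  B=16  C=23  D=27  E=33  F=45
Turnaround (C−A): A=14  B=16  C=23  D=27  E=33  F=45
Turnaround(C) = completion − arrival = 23 − 0 = 23

23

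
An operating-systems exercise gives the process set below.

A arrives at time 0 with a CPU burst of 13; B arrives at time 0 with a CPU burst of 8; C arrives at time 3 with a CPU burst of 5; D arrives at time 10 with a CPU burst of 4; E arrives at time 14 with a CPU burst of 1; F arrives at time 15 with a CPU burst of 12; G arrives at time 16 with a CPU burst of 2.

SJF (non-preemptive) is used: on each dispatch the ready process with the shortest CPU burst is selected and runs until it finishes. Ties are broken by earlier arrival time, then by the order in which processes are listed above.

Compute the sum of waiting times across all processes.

50

Schedule: | B 0-8 | C 8-13 | D 13-17 | E 17-18 | G 18-20 | F 20-32 | A 32-45 |
Completion: A=45  B=8  C=13  D=17  E=18  F=32  G=20
Turnaround (C−A): A=45  B=8  C=10  D=7  E=4  F=17  G=4
Waiting = turnaround − burst: A=32, B=0, C=5, D=3, E=3, F=5, G=2
Total waiting = 32 + 0 + 5 + 3 + 3 + 5 + 2 = 50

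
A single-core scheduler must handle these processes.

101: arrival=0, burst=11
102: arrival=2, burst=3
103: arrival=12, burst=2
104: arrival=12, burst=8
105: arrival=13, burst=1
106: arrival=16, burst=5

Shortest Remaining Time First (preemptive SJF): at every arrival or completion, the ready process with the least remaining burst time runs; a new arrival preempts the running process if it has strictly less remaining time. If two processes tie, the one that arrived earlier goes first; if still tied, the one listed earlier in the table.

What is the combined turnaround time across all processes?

48

Schedule: | 101 0-2 | 102 2-5 | 101 5-14 | 105 14-15 | 103 15-17 | 106 17-22 | 104 22-30 |
Completion: 101=14  102=5  103=17  104=30  105=15  106=22
Turnaround (C−A): 101=14  102=3  103=5  104=18  105=2  106=6
Turnaround = completion − arrival: 101=14, 102=3, 103=5, 104=18, 105=2, 106=6
Total turnaround = 14 + 3 + 5 + 18 + 2 + 6 = 48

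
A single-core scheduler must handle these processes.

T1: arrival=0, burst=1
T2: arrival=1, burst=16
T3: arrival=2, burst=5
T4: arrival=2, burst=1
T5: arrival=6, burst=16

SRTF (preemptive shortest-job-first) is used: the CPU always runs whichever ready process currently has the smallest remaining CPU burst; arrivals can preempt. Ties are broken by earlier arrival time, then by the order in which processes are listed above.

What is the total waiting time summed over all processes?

24

Schedule: | T1 0-1 | T2 1-2 | T4 2-3 | T3 3-8 | T2 8-23 | T5 23-39 |
Completion: T1=1  T2=23  T3=8  T4=3  T5=39
Waiting = turnaround − burst: T1=0, T2=6, T3=1, T4=0, T5=17
Total waiting = 0 + 6 + 1 + 0 + 17 = 24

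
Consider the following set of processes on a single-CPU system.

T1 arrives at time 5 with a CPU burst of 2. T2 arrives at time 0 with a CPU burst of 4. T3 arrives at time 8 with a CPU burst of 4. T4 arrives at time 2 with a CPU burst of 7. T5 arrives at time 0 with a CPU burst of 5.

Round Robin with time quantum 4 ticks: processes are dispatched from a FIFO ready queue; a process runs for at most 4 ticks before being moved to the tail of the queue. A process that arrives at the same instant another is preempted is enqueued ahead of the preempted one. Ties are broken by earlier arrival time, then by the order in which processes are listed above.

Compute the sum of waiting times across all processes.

40

Gantt: | T2 0-4 | T5 4-8 | T4 8-12 | T1 12-14 | T3 14-18 | T5 18-19 | T4 19-22 |
Completion: T1=14  T2=4  T3=18  T4=22  T5=19
Waiting = turnaround − burst: T1=7, T2=0, T3=6, T4=13, T5=14
Total waiting = 7 + 0 + 6 + 13 + 14 = 40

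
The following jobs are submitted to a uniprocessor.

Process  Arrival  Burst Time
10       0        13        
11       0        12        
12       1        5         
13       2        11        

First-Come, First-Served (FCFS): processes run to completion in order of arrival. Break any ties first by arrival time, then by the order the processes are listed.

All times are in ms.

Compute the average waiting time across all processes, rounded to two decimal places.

16.25

Timeline: | 10 0-13 | 11 13-25 | 12 25-30 | 13 30-41 |
Completion: 10=13  11=25  12=30  13=41
Turnaround (C−A): 10=13  11=25  12=29  13=39
Waiting times: 10=0, 11=13, 12=24, 13=28
Average waiting = (0+13+24+28) / 4 = 65/4 = 16.25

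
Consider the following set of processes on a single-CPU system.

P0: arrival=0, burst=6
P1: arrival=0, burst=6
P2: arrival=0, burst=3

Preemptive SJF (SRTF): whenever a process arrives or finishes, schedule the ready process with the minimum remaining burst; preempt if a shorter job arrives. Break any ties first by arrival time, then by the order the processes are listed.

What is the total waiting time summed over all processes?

12

Gantt: | P2 0-3 | P0 3-9 | P1 9-15 |
Completion: P0=9  P1=15  P2=3
Turnaround (C−A): P0=9  P1=15  P2=3
Waiting = turnaround − burst: P0=3, P1=9, P2=0
Total waiting = 3 + 9 + 0 = 12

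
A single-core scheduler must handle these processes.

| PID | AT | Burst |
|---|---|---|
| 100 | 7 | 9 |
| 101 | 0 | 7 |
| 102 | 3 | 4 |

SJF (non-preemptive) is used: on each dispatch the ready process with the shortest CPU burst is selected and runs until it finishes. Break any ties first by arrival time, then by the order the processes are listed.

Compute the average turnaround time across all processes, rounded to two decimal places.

Gantt: | 101 0-7 | 102 7-11 | 100 11-20 |
Completion: 100=20  101=7  102=11
Turnaround (C−A): 100=13  101=7  102=8
Turnaround times: 100=13, 101=7, 102=8
Average turnaround = (13+7+8) / 3 = 28/3 = 9.33

9.33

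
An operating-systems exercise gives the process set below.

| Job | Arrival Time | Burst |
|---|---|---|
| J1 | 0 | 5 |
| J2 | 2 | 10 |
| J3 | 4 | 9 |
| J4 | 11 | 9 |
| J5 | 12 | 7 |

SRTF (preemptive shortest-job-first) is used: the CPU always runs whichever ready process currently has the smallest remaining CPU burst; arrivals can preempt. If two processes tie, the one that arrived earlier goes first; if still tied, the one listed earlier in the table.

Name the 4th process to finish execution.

J4

Gantt: | J1 0-5 | J3 5-14 | J5 14-21 | J4 21-30 | J2 30-40 |
Completion: J1=5  J2=40  J3=14  J4=30  J5=21
Turnaround (C−A): J1=5  J2=38  J3=10  J4=19  J5=9
Finish order: J1 → J3 → J5 → J4 → J2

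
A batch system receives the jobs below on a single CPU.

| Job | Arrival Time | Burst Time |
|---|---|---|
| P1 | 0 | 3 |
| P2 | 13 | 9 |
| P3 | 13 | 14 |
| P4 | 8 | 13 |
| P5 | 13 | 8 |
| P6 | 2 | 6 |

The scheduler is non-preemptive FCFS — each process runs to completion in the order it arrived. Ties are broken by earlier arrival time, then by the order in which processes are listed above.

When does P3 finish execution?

Timeline: | P1 0-3 | P6 3-9 | P4 9-22 | P2 22-31 | P3 31-45 | P5 45-53 |
Completion: P1=3  P2=31  P3=45  P4=22  P5=53  P6=9
Turnaround (C−A): P1=3  P2=18  P3=32  P4=14  P5=40  P6=7

45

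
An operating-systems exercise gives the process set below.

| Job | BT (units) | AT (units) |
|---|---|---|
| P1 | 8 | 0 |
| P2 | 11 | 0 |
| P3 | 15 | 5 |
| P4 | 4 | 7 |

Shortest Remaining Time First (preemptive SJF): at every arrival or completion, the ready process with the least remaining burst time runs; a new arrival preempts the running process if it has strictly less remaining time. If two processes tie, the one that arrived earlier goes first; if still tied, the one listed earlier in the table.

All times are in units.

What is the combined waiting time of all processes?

31

Schedule: | P1 0-8 | P4 8-12 | P2 12-23 | P3 23-38 |
Completion: P1=8  P2=23  P3=38  P4=12
Turnaround (C−A): P1=8  P2=23  P3=33  P4=5
Waiting = turnaround − burst: P1=0, P2=12, P3=18, P4=1
Total waiting = 0 + 12 + 18 + 1 = 31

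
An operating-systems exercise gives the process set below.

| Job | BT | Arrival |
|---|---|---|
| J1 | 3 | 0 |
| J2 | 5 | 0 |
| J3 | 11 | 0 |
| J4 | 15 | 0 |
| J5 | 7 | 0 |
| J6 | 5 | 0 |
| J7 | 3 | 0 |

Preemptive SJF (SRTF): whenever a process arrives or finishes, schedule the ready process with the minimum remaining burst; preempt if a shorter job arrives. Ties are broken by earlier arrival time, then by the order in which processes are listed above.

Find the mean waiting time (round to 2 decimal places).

13.29

Schedule: | J1 0-3 | J7 3-6 | J2 6-11 | J6 11-16 | J5 16-23 | J3 23-34 | J4 34-49 |
Completion: J1=3  J2=11  J3=34  J4=49  J5=23  J6=16  J7=6
Turnaround (C−A): J1=3  J2=11  J3=34  J4=49  J5=23  J6=16  J7=6
Waiting times: J1=0, J2=6, J3=23, J4=34, J5=16, J6=11, J7=3
Average waiting = (0+6+23+34+16+11+3) / 7 = 93/7 = 13.29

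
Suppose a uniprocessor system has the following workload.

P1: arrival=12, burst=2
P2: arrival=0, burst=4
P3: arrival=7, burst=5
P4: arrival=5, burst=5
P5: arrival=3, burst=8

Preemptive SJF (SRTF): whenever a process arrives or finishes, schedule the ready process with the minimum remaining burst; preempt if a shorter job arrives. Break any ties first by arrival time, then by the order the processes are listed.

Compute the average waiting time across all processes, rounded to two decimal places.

3.60

Timeline: | P2 0-4 | P5 4-5 | P4 5-10 | P3 10-12 | P1 12-14 | P3 14-17 | P5 17-24 |
Completion: P1=14  P2=4  P3=17  P4=10  P5=24
Turnaround (C−A): P1=2  P2=4  P3=10  P4=5  P5=21
Waiting times: P1=0, P2=0, P3=5, P4=0, P5=13
Average waiting = (0+0+5+0+13) / 5 = 18/5 = 3.60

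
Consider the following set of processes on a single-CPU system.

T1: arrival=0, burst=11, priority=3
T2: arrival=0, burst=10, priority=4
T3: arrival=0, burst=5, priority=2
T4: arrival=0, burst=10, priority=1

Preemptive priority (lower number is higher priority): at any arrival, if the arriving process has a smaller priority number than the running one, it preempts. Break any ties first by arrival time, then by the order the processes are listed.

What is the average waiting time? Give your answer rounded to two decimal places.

12.75

Schedule: | T4 0-10 | T3 10-15 | T1 15-26 | T2 26-36 |
Completion: T1=26  T2=36  T3=15  T4=10
Turnaround (C−A): T1=26  T2=36  T3=15  T4=10
Waiting times: T1=15, T2=26, T3=10, T4=0
Average waiting = (15+26+10+0) / 4 = 51/4 = 12.75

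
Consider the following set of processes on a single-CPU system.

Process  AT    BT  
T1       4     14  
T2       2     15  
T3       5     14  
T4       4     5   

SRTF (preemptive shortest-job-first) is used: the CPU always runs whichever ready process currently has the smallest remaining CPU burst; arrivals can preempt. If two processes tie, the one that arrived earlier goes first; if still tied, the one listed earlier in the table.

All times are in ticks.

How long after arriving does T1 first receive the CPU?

Gantt: | idle 0-2 | T2 2-4 | T4 4-9 | T2 9-22 | T1 22-36 | T3 36-50 |
Completion: T1=36  T2=22  T3=50  T4=9
Response(T1) = first start − arrival = 22 − 4 = 18

18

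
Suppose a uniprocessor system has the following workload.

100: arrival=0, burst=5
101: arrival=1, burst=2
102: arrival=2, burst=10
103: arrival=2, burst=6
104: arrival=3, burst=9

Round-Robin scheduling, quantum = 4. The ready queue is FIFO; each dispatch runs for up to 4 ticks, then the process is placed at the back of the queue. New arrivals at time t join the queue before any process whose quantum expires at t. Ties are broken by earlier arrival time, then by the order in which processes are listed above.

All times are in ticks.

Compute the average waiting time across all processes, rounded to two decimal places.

14.60

Timeline: | 100 0-4 | 101 4-6 | 102 6-10 | 103 10-14 | 104 14-18 | 100 18-19 | 102 19-23 | 103 23-25 | 104 25-29 | 102 29-31 | 104 31-32 |
Completion: 100=19  101=6  102=31  103=25  104=32
Turnaround (C−A): 100=19  101=5  102=29  103=23  104=29
Waiting times: 100=14, 101=3, 102=19, 103=17, 104=20
Average waiting = (14+3+19+17+20) / 5 = 73/5 = 14.60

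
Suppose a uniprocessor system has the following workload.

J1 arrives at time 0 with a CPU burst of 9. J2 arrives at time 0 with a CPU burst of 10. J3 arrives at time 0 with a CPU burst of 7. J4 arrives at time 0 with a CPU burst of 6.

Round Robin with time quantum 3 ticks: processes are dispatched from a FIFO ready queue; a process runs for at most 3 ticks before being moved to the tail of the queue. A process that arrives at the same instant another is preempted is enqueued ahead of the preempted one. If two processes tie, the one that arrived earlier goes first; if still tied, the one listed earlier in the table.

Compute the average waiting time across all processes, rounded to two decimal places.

20.50

Schedule: | J1 0-3 | J2 3-6 | J3 6-9 | J4 9-12 | J1 12-15 | J2 15-18 | J3 18-21 | J4 21-24 | J1 24-27 | J2 27-30 | J3 30-31 | J2 31-32 |
Completion: J1=27  J2=32  J3=31  J4=24
Turnaround (C−A): J1=27  J2=32  J3=31  J4=24
Waiting times: J1=18, J2=22, J3=24, J4=18
Average waiting = (18+22+24+18) / 4 = 82/4 = 20.50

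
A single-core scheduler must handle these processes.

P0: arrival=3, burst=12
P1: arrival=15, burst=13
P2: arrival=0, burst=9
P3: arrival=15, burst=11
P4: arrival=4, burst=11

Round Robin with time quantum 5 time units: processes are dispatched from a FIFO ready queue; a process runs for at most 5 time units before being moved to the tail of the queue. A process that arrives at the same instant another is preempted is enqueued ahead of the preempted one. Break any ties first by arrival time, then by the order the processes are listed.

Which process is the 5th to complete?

P3

Schedule: | P2 0-5 | P0 5-10 | P4 10-15 | P2 15-19 | P0 19-24 | P1 24-29 | P3 29-34 | P4 34-39 | P0 39-41 | P1 41-46 | P3 46-51 | P4 51-52 | P1 52-55 | P3 55-56 |
Completion: P0=41  P1=55  P2=19  P3=56  P4=52
Turnaround (C−A): P0=38  P1=40  P2=19  P3=41  P4=48
Finish order: P2 → P0 → P4 → P1 → P3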